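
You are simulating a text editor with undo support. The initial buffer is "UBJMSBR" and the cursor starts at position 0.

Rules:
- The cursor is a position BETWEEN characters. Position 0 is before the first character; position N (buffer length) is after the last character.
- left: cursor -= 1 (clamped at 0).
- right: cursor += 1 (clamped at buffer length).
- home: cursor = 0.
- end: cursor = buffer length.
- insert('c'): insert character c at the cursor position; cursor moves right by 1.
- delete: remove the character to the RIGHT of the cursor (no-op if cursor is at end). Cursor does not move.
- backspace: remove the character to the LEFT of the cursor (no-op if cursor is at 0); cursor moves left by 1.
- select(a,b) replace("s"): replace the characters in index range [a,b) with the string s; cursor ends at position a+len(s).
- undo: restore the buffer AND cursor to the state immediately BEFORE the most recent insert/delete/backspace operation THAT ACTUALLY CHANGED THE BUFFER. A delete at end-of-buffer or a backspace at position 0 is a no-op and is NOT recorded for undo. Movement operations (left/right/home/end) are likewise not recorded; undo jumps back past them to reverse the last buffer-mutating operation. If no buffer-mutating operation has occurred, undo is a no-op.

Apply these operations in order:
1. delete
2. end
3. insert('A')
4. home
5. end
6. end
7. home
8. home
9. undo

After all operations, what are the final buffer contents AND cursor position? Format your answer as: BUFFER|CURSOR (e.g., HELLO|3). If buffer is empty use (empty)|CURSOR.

After op 1 (delete): buf='BJMSBR' cursor=0
After op 2 (end): buf='BJMSBR' cursor=6
After op 3 (insert('A')): buf='BJMSBRA' cursor=7
After op 4 (home): buf='BJMSBRA' cursor=0
After op 5 (end): buf='BJMSBRA' cursor=7
After op 6 (end): buf='BJMSBRA' cursor=7
After op 7 (home): buf='BJMSBRA' cursor=0
After op 8 (home): buf='BJMSBRA' cursor=0
After op 9 (undo): buf='BJMSBR' cursor=6

Answer: BJMSBR|6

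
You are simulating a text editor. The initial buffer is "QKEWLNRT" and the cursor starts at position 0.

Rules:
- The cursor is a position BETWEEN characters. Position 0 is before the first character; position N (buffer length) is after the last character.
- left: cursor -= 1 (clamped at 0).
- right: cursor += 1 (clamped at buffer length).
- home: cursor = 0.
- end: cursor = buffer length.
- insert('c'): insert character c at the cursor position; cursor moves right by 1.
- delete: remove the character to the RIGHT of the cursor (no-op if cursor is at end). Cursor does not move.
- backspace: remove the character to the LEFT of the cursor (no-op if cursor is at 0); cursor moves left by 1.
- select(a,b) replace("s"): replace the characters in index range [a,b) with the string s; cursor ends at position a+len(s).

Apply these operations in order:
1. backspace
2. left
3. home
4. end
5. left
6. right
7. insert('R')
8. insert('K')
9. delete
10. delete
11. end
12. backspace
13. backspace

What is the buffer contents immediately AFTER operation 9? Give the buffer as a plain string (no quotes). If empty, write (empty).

Answer: QKEWLNRTRK

Derivation:
After op 1 (backspace): buf='QKEWLNRT' cursor=0
After op 2 (left): buf='QKEWLNRT' cursor=0
After op 3 (home): buf='QKEWLNRT' cursor=0
After op 4 (end): buf='QKEWLNRT' cursor=8
After op 5 (left): buf='QKEWLNRT' cursor=7
After op 6 (right): buf='QKEWLNRT' cursor=8
After op 7 (insert('R')): buf='QKEWLNRTR' cursor=9
After op 8 (insert('K')): buf='QKEWLNRTRK' cursor=10
After op 9 (delete): buf='QKEWLNRTRK' cursor=10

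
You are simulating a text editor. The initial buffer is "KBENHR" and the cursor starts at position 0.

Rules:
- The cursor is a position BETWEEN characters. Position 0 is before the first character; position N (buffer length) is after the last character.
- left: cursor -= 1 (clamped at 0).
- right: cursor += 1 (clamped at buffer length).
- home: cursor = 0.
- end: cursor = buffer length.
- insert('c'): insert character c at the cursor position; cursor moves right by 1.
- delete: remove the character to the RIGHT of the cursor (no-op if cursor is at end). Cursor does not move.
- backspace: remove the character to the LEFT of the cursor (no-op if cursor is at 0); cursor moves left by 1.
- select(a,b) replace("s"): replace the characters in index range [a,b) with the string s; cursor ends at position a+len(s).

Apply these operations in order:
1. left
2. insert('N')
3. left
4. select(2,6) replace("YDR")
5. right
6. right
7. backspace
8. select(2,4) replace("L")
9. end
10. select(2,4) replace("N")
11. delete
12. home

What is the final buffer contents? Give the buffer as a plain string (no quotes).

Answer: NKN

Derivation:
After op 1 (left): buf='KBENHR' cursor=0
After op 2 (insert('N')): buf='NKBENHR' cursor=1
After op 3 (left): buf='NKBENHR' cursor=0
After op 4 (select(2,6) replace("YDR")): buf='NKYDRR' cursor=5
After op 5 (right): buf='NKYDRR' cursor=6
After op 6 (right): buf='NKYDRR' cursor=6
After op 7 (backspace): buf='NKYDR' cursor=5
After op 8 (select(2,4) replace("L")): buf='NKLR' cursor=3
After op 9 (end): buf='NKLR' cursor=4
After op 10 (select(2,4) replace("N")): buf='NKN' cursor=3
After op 11 (delete): buf='NKN' cursor=3
After op 12 (home): buf='NKN' cursor=0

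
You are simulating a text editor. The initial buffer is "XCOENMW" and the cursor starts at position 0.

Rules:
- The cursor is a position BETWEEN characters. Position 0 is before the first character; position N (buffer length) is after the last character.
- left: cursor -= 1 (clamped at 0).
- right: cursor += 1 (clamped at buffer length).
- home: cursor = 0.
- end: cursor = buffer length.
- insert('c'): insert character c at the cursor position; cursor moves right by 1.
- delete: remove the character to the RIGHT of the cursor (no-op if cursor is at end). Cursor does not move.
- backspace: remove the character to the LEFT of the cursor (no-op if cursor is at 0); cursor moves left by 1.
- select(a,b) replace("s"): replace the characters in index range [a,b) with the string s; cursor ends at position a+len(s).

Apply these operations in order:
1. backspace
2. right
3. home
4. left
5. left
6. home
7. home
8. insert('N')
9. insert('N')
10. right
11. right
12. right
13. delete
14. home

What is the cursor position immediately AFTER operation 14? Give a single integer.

After op 1 (backspace): buf='XCOENMW' cursor=0
After op 2 (right): buf='XCOENMW' cursor=1
After op 3 (home): buf='XCOENMW' cursor=0
After op 4 (left): buf='XCOENMW' cursor=0
After op 5 (left): buf='XCOENMW' cursor=0
After op 6 (home): buf='XCOENMW' cursor=0
After op 7 (home): buf='XCOENMW' cursor=0
After op 8 (insert('N')): buf='NXCOENMW' cursor=1
After op 9 (insert('N')): buf='NNXCOENMW' cursor=2
After op 10 (right): buf='NNXCOENMW' cursor=3
After op 11 (right): buf='NNXCOENMW' cursor=4
After op 12 (right): buf='NNXCOENMW' cursor=5
After op 13 (delete): buf='NNXCONMW' cursor=5
After op 14 (home): buf='NNXCONMW' cursor=0

Answer: 0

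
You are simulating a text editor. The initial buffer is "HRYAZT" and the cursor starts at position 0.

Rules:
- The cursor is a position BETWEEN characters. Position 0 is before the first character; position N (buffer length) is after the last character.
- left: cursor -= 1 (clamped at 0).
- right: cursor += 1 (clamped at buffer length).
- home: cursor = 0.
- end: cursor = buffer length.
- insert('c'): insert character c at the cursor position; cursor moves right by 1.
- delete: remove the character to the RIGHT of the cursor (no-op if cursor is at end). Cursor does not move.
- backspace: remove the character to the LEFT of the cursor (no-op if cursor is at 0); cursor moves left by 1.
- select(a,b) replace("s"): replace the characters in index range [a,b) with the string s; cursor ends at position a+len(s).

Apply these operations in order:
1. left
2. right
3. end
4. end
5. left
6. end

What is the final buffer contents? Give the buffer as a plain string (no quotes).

After op 1 (left): buf='HRYAZT' cursor=0
After op 2 (right): buf='HRYAZT' cursor=1
After op 3 (end): buf='HRYAZT' cursor=6
After op 4 (end): buf='HRYAZT' cursor=6
After op 5 (left): buf='HRYAZT' cursor=5
After op 6 (end): buf='HRYAZT' cursor=6

Answer: HRYAZT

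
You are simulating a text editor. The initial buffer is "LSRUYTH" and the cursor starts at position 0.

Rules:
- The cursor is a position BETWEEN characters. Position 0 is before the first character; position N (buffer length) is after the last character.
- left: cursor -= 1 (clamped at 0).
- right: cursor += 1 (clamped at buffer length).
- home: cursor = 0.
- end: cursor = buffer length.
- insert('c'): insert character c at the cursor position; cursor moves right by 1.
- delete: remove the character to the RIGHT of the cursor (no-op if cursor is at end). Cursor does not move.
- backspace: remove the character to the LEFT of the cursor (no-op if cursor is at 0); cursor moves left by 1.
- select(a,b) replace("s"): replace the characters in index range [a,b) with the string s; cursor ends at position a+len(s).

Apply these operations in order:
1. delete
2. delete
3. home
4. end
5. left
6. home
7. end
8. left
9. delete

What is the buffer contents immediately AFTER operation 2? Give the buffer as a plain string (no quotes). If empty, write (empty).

After op 1 (delete): buf='SRUYTH' cursor=0
After op 2 (delete): buf='RUYTH' cursor=0

Answer: RUYTH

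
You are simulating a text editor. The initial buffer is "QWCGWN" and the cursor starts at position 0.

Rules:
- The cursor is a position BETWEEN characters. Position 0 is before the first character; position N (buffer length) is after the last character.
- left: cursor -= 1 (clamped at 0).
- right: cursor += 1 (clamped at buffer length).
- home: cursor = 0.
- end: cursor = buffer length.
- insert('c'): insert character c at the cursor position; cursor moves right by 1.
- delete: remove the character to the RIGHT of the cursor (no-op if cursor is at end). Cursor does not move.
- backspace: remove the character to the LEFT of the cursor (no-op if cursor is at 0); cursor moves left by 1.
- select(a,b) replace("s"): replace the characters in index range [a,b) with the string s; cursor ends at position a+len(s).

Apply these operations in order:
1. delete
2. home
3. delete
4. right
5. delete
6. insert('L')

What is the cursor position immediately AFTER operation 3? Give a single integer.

Answer: 0

Derivation:
After op 1 (delete): buf='WCGWN' cursor=0
After op 2 (home): buf='WCGWN' cursor=0
After op 3 (delete): buf='CGWN' cursor=0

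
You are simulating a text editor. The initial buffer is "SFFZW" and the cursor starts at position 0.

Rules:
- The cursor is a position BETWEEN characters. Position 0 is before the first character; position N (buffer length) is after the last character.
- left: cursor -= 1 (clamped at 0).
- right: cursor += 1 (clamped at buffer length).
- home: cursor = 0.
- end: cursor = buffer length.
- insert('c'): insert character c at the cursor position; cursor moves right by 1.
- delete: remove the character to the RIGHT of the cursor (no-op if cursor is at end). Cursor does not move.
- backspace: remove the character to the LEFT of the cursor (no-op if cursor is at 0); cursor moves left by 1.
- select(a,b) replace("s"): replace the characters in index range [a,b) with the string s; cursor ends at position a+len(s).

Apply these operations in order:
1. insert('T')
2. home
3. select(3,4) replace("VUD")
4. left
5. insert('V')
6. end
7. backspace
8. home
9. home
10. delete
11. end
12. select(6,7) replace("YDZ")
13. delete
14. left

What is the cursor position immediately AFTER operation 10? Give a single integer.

Answer: 0

Derivation:
After op 1 (insert('T')): buf='TSFFZW' cursor=1
After op 2 (home): buf='TSFFZW' cursor=0
After op 3 (select(3,4) replace("VUD")): buf='TSFVUDZW' cursor=6
After op 4 (left): buf='TSFVUDZW' cursor=5
After op 5 (insert('V')): buf='TSFVUVDZW' cursor=6
After op 6 (end): buf='TSFVUVDZW' cursor=9
After op 7 (backspace): buf='TSFVUVDZ' cursor=8
After op 8 (home): buf='TSFVUVDZ' cursor=0
After op 9 (home): buf='TSFVUVDZ' cursor=0
After op 10 (delete): buf='SFVUVDZ' cursor=0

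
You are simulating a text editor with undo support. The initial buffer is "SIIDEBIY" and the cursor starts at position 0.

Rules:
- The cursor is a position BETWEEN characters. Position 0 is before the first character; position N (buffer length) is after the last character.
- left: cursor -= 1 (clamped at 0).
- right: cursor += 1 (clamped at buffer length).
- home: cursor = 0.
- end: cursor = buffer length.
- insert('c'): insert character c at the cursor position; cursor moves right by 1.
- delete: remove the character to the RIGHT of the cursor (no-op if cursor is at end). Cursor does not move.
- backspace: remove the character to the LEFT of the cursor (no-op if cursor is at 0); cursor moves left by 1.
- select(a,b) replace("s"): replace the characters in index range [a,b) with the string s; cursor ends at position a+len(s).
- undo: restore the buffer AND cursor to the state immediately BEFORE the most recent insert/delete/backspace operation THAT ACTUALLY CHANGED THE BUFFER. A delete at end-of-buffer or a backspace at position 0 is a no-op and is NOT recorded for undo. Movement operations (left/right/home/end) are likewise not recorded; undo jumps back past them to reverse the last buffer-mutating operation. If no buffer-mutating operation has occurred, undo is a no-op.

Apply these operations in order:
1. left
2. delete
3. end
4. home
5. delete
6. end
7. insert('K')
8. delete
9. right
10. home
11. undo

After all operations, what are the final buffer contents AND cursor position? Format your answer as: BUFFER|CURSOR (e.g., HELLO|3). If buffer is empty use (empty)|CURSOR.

After op 1 (left): buf='SIIDEBIY' cursor=0
After op 2 (delete): buf='IIDEBIY' cursor=0
After op 3 (end): buf='IIDEBIY' cursor=7
After op 4 (home): buf='IIDEBIY' cursor=0
After op 5 (delete): buf='IDEBIY' cursor=0
After op 6 (end): buf='IDEBIY' cursor=6
After op 7 (insert('K')): buf='IDEBIYK' cursor=7
After op 8 (delete): buf='IDEBIYK' cursor=7
After op 9 (right): buf='IDEBIYK' cursor=7
After op 10 (home): buf='IDEBIYK' cursor=0
After op 11 (undo): buf='IDEBIY' cursor=6

Answer: IDEBIY|6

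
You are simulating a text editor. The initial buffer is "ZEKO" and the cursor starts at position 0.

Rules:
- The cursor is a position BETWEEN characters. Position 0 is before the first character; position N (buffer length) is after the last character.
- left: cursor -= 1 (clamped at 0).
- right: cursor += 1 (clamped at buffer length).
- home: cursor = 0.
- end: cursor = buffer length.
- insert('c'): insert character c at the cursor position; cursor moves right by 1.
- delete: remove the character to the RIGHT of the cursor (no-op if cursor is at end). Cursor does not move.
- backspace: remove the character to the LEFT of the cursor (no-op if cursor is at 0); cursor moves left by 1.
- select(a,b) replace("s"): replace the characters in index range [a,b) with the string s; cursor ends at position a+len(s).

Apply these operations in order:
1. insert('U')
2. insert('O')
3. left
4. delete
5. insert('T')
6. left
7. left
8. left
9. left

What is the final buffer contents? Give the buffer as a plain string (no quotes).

After op 1 (insert('U')): buf='UZEKO' cursor=1
After op 2 (insert('O')): buf='UOZEKO' cursor=2
After op 3 (left): buf='UOZEKO' cursor=1
After op 4 (delete): buf='UZEKO' cursor=1
After op 5 (insert('T')): buf='UTZEKO' cursor=2
After op 6 (left): buf='UTZEKO' cursor=1
After op 7 (left): buf='UTZEKO' cursor=0
After op 8 (left): buf='UTZEKO' cursor=0
After op 9 (left): buf='UTZEKO' cursor=0

Answer: UTZEKO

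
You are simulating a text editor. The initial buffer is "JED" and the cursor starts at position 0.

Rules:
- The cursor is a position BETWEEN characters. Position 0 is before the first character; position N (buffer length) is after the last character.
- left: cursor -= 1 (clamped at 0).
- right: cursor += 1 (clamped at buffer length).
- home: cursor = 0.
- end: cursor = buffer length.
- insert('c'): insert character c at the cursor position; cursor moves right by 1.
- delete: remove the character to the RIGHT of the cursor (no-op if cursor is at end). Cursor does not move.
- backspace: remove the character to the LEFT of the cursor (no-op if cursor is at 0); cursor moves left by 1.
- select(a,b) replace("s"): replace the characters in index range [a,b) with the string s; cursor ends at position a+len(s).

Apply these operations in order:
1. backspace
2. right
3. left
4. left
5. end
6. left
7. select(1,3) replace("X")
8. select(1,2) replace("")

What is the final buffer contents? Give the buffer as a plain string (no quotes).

Answer: J

Derivation:
After op 1 (backspace): buf='JED' cursor=0
After op 2 (right): buf='JED' cursor=1
After op 3 (left): buf='JED' cursor=0
After op 4 (left): buf='JED' cursor=0
After op 5 (end): buf='JED' cursor=3
After op 6 (left): buf='JED' cursor=2
After op 7 (select(1,3) replace("X")): buf='JX' cursor=2
After op 8 (select(1,2) replace("")): buf='J' cursor=1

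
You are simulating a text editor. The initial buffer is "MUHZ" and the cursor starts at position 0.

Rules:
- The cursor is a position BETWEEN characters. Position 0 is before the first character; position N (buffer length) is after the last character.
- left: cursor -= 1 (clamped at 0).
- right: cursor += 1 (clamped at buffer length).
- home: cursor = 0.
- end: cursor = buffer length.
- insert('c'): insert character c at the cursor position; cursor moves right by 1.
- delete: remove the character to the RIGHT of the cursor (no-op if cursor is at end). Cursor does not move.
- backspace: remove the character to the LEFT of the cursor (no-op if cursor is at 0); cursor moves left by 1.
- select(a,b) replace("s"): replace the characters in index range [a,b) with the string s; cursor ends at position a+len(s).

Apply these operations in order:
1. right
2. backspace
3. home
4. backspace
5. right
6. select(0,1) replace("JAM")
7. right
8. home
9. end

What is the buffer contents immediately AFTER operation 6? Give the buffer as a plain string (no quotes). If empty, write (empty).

Answer: JAMHZ

Derivation:
After op 1 (right): buf='MUHZ' cursor=1
After op 2 (backspace): buf='UHZ' cursor=0
After op 3 (home): buf='UHZ' cursor=0
After op 4 (backspace): buf='UHZ' cursor=0
After op 5 (right): buf='UHZ' cursor=1
After op 6 (select(0,1) replace("JAM")): buf='JAMHZ' cursor=3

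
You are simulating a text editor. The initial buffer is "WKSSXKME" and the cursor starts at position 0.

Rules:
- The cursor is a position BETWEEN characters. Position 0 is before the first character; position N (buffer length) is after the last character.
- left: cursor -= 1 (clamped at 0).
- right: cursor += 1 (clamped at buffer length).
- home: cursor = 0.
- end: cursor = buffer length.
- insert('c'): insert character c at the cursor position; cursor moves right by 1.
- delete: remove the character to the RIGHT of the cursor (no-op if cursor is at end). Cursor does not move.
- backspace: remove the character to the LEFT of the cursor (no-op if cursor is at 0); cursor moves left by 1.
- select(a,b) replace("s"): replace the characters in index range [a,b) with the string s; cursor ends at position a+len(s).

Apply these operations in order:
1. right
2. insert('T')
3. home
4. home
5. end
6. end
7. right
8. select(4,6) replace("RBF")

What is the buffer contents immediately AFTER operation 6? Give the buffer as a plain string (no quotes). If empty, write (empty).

Answer: WTKSSXKME

Derivation:
After op 1 (right): buf='WKSSXKME' cursor=1
After op 2 (insert('T')): buf='WTKSSXKME' cursor=2
After op 3 (home): buf='WTKSSXKME' cursor=0
After op 4 (home): buf='WTKSSXKME' cursor=0
After op 5 (end): buf='WTKSSXKME' cursor=9
After op 6 (end): buf='WTKSSXKME' cursor=9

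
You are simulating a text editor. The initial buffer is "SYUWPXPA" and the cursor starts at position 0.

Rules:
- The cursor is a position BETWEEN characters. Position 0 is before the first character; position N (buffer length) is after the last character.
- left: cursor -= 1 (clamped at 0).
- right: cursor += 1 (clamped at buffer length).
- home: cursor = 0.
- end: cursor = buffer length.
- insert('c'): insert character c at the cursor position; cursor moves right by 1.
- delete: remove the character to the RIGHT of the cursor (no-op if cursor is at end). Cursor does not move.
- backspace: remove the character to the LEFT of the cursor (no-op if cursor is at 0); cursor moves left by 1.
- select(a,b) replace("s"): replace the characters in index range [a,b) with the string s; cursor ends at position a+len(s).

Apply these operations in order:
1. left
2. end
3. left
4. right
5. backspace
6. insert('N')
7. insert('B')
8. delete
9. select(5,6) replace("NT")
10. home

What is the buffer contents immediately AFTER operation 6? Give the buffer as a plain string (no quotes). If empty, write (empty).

Answer: SYUWPXPN

Derivation:
After op 1 (left): buf='SYUWPXPA' cursor=0
After op 2 (end): buf='SYUWPXPA' cursor=8
After op 3 (left): buf='SYUWPXPA' cursor=7
After op 4 (right): buf='SYUWPXPA' cursor=8
After op 5 (backspace): buf='SYUWPXP' cursor=7
After op 6 (insert('N')): buf='SYUWPXPN' cursor=8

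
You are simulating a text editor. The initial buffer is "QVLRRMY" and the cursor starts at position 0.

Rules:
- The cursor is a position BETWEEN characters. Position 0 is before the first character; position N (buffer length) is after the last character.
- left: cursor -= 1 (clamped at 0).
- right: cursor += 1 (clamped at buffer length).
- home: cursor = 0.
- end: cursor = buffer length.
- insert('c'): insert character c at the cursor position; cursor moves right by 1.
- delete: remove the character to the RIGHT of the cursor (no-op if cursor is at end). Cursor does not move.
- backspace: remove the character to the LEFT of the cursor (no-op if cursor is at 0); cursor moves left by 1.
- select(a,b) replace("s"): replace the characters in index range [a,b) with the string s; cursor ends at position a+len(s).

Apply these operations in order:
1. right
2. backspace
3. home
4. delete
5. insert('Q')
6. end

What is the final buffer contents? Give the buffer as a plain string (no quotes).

Answer: QLRRMY

Derivation:
After op 1 (right): buf='QVLRRMY' cursor=1
After op 2 (backspace): buf='VLRRMY' cursor=0
After op 3 (home): buf='VLRRMY' cursor=0
After op 4 (delete): buf='LRRMY' cursor=0
After op 5 (insert('Q')): buf='QLRRMY' cursor=1
After op 6 (end): buf='QLRRMY' cursor=6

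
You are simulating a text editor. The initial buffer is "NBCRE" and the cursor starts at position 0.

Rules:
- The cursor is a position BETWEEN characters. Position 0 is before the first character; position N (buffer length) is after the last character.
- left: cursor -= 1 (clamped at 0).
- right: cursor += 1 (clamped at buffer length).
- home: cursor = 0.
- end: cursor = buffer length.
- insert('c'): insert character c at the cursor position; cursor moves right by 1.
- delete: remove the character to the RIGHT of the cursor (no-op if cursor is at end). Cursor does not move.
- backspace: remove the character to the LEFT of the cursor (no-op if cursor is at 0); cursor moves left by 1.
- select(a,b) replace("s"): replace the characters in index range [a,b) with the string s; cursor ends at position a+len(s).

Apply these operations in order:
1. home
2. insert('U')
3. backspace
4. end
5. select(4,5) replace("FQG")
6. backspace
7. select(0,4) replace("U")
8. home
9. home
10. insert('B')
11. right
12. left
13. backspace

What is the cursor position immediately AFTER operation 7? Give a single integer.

Answer: 1

Derivation:
After op 1 (home): buf='NBCRE' cursor=0
After op 2 (insert('U')): buf='UNBCRE' cursor=1
After op 3 (backspace): buf='NBCRE' cursor=0
After op 4 (end): buf='NBCRE' cursor=5
After op 5 (select(4,5) replace("FQG")): buf='NBCRFQG' cursor=7
After op 6 (backspace): buf='NBCRFQ' cursor=6
After op 7 (select(0,4) replace("U")): buf='UFQ' cursor=1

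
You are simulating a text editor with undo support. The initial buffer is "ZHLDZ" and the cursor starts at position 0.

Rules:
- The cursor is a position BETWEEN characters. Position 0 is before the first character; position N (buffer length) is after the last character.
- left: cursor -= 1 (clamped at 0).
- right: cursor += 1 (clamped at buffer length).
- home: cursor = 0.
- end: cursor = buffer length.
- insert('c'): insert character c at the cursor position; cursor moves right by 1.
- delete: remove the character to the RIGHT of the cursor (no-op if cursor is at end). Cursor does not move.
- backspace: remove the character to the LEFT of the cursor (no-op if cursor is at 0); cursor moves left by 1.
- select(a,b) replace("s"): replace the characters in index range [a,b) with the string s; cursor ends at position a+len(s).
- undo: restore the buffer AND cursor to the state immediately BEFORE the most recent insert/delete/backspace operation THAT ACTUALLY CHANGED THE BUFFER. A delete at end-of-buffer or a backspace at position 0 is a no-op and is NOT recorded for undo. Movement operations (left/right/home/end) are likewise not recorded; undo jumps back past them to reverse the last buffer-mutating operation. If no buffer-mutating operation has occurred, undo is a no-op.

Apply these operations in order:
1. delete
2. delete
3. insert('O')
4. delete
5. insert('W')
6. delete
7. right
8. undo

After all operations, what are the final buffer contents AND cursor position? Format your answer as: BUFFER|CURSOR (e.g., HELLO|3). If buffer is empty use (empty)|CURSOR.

After op 1 (delete): buf='HLDZ' cursor=0
After op 2 (delete): buf='LDZ' cursor=0
After op 3 (insert('O')): buf='OLDZ' cursor=1
After op 4 (delete): buf='ODZ' cursor=1
After op 5 (insert('W')): buf='OWDZ' cursor=2
After op 6 (delete): buf='OWZ' cursor=2
After op 7 (right): buf='OWZ' cursor=3
After op 8 (undo): buf='OWDZ' cursor=2

Answer: OWDZ|2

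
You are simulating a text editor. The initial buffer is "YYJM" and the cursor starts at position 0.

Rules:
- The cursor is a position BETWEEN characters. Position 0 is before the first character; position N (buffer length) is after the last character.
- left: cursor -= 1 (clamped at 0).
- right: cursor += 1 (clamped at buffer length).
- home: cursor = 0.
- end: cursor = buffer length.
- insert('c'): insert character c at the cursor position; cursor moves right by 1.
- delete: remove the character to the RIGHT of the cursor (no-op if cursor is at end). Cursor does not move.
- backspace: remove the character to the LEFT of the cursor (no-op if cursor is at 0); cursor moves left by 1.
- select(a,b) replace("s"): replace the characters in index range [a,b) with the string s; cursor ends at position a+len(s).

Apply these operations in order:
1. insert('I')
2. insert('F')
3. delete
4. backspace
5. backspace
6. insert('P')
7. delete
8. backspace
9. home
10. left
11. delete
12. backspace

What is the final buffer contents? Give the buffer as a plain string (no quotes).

Answer: M

Derivation:
After op 1 (insert('I')): buf='IYYJM' cursor=1
After op 2 (insert('F')): buf='IFYYJM' cursor=2
After op 3 (delete): buf='IFYJM' cursor=2
After op 4 (backspace): buf='IYJM' cursor=1
After op 5 (backspace): buf='YJM' cursor=0
After op 6 (insert('P')): buf='PYJM' cursor=1
After op 7 (delete): buf='PJM' cursor=1
After op 8 (backspace): buf='JM' cursor=0
After op 9 (home): buf='JM' cursor=0
After op 10 (left): buf='JM' cursor=0
After op 11 (delete): buf='M' cursor=0
After op 12 (backspace): buf='M' cursor=0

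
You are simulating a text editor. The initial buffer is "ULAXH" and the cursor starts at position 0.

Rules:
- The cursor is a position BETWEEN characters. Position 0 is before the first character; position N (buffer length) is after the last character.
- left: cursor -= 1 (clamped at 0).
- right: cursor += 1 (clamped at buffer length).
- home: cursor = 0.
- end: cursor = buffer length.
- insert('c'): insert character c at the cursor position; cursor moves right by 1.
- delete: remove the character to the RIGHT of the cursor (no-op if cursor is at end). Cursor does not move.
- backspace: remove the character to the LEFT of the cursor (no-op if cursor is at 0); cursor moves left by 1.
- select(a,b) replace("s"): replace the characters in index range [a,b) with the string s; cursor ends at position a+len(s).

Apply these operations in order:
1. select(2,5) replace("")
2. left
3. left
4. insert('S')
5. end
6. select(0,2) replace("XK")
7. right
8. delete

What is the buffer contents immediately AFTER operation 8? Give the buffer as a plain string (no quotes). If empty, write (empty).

After op 1 (select(2,5) replace("")): buf='UL' cursor=2
After op 2 (left): buf='UL' cursor=1
After op 3 (left): buf='UL' cursor=0
After op 4 (insert('S')): buf='SUL' cursor=1
After op 5 (end): buf='SUL' cursor=3
After op 6 (select(0,2) replace("XK")): buf='XKL' cursor=2
After op 7 (right): buf='XKL' cursor=3
After op 8 (delete): buf='XKL' cursor=3

Answer: XKL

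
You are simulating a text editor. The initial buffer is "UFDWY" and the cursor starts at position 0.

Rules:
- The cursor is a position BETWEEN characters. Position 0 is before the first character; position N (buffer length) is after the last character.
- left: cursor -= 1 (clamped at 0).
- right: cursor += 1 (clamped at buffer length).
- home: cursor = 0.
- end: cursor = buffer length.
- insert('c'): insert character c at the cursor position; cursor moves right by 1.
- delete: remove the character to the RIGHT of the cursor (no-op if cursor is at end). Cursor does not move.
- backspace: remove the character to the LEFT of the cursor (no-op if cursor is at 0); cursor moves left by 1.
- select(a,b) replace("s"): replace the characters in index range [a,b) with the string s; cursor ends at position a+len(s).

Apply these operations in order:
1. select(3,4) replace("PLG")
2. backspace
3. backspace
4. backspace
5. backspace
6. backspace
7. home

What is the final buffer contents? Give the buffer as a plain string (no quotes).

After op 1 (select(3,4) replace("PLG")): buf='UFDPLGY' cursor=6
After op 2 (backspace): buf='UFDPLY' cursor=5
After op 3 (backspace): buf='UFDPY' cursor=4
After op 4 (backspace): buf='UFDY' cursor=3
After op 5 (backspace): buf='UFY' cursor=2
After op 6 (backspace): buf='UY' cursor=1
After op 7 (home): buf='UY' cursor=0

Answer: UY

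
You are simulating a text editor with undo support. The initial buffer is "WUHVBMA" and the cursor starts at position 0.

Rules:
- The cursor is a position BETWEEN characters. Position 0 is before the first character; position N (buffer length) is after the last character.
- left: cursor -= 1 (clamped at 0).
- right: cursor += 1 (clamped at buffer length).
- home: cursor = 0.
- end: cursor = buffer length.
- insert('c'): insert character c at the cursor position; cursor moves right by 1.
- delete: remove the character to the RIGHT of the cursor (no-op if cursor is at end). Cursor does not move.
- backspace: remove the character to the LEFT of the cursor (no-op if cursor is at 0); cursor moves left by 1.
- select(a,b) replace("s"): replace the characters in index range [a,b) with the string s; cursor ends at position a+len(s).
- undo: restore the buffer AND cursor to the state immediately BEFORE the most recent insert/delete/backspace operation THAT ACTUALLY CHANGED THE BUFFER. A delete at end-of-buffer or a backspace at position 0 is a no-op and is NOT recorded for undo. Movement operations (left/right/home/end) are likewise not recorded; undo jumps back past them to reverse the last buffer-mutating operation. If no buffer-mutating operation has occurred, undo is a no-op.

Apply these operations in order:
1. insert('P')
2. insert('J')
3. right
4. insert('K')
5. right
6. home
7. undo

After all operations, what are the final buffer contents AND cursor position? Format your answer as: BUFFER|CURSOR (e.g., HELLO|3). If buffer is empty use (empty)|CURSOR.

After op 1 (insert('P')): buf='PWUHVBMA' cursor=1
After op 2 (insert('J')): buf='PJWUHVBMA' cursor=2
After op 3 (right): buf='PJWUHVBMA' cursor=3
After op 4 (insert('K')): buf='PJWKUHVBMA' cursor=4
After op 5 (right): buf='PJWKUHVBMA' cursor=5
After op 6 (home): buf='PJWKUHVBMA' cursor=0
After op 7 (undo): buf='PJWUHVBMA' cursor=3

Answer: PJWUHVBMA|3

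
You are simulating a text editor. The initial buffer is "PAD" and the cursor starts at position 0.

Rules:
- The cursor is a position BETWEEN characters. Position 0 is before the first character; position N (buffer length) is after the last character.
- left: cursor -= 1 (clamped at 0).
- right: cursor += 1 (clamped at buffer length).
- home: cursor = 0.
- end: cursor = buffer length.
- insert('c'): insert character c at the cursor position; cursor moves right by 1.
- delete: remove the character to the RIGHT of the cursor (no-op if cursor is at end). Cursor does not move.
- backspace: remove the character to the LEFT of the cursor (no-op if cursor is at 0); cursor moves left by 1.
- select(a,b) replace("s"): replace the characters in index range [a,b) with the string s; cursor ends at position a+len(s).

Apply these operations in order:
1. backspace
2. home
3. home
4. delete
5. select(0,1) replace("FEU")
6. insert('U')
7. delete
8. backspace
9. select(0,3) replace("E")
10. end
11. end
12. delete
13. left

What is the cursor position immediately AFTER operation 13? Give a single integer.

Answer: 0

Derivation:
After op 1 (backspace): buf='PAD' cursor=0
After op 2 (home): buf='PAD' cursor=0
After op 3 (home): buf='PAD' cursor=0
After op 4 (delete): buf='AD' cursor=0
After op 5 (select(0,1) replace("FEU")): buf='FEUD' cursor=3
After op 6 (insert('U')): buf='FEUUD' cursor=4
After op 7 (delete): buf='FEUU' cursor=4
After op 8 (backspace): buf='FEU' cursor=3
After op 9 (select(0,3) replace("E")): buf='E' cursor=1
After op 10 (end): buf='E' cursor=1
After op 11 (end): buf='E' cursor=1
After op 12 (delete): buf='E' cursor=1
After op 13 (left): buf='E' cursor=0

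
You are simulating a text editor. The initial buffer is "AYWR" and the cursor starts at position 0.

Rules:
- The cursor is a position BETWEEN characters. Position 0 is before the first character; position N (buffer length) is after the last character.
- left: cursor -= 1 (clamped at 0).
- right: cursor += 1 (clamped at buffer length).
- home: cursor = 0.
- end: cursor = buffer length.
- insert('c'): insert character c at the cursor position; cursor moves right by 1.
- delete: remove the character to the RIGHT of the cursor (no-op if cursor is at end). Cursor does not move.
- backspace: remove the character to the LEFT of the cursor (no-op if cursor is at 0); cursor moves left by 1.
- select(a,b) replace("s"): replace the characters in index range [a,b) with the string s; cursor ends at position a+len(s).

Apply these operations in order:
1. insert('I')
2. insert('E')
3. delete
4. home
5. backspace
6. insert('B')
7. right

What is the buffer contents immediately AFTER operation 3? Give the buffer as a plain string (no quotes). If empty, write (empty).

After op 1 (insert('I')): buf='IAYWR' cursor=1
After op 2 (insert('E')): buf='IEAYWR' cursor=2
After op 3 (delete): buf='IEYWR' cursor=2

Answer: IEYWR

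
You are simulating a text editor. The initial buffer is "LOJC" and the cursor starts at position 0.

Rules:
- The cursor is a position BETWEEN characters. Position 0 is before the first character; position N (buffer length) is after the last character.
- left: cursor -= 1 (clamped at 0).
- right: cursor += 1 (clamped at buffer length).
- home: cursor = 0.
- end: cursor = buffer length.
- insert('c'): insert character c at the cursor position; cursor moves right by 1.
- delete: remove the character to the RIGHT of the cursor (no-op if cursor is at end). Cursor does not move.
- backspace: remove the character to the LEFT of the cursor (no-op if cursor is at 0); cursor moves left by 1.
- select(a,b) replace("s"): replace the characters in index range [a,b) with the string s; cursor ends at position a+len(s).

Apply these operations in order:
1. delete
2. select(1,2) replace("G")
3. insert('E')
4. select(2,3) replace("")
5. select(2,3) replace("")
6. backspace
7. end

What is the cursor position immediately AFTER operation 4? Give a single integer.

Answer: 2

Derivation:
After op 1 (delete): buf='OJC' cursor=0
After op 2 (select(1,2) replace("G")): buf='OGC' cursor=2
After op 3 (insert('E')): buf='OGEC' cursor=3
After op 4 (select(2,3) replace("")): buf='OGC' cursor=2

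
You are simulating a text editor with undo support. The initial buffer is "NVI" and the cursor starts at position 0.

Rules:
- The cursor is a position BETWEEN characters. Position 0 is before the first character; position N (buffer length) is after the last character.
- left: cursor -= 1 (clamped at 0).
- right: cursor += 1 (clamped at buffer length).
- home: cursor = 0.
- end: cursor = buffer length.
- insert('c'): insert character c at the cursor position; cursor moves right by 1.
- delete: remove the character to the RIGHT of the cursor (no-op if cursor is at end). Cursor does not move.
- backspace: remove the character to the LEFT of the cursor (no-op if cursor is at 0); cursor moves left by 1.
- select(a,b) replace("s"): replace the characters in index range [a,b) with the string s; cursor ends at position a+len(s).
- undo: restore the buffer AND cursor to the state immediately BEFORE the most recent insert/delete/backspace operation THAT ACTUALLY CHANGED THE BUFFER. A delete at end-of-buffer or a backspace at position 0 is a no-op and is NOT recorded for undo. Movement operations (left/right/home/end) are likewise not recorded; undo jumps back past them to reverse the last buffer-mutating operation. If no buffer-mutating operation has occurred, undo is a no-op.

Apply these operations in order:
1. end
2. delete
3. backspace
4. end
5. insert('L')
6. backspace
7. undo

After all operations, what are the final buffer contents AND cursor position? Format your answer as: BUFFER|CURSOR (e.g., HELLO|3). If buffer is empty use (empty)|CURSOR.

Answer: NVL|3

Derivation:
After op 1 (end): buf='NVI' cursor=3
After op 2 (delete): buf='NVI' cursor=3
After op 3 (backspace): buf='NV' cursor=2
After op 4 (end): buf='NV' cursor=2
After op 5 (insert('L')): buf='NVL' cursor=3
After op 6 (backspace): buf='NV' cursor=2
After op 7 (undo): buf='NVL' cursor=3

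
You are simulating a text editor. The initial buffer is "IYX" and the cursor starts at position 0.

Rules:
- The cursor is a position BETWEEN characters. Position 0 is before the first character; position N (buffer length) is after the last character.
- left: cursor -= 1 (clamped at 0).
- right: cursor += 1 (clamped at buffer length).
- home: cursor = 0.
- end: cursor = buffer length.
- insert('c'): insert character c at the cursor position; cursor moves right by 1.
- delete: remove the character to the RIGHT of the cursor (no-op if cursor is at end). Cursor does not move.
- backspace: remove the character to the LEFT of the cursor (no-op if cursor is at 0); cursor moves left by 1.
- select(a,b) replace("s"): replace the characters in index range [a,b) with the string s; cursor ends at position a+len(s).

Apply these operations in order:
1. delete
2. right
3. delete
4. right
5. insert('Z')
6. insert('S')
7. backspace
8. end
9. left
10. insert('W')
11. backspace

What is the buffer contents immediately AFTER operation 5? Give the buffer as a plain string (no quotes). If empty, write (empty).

Answer: YZ

Derivation:
After op 1 (delete): buf='YX' cursor=0
After op 2 (right): buf='YX' cursor=1
After op 3 (delete): buf='Y' cursor=1
After op 4 (right): buf='Y' cursor=1
After op 5 (insert('Z')): buf='YZ' cursor=2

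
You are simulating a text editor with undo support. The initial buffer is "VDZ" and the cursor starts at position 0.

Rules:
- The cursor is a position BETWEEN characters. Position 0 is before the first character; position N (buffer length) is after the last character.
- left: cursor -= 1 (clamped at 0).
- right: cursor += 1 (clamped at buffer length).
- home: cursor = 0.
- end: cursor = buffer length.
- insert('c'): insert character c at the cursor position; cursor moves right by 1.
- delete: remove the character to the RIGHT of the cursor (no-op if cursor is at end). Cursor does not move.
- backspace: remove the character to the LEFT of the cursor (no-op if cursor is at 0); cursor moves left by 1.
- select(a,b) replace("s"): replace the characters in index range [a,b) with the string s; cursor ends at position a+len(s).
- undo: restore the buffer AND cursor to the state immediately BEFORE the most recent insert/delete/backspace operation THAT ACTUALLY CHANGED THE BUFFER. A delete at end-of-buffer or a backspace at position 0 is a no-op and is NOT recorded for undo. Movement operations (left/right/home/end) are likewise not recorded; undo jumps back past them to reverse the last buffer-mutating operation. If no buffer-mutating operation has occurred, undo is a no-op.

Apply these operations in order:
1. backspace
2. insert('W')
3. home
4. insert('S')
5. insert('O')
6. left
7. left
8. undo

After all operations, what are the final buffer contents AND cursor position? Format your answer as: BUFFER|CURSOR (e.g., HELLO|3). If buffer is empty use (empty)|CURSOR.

After op 1 (backspace): buf='VDZ' cursor=0
After op 2 (insert('W')): buf='WVDZ' cursor=1
After op 3 (home): buf='WVDZ' cursor=0
After op 4 (insert('S')): buf='SWVDZ' cursor=1
After op 5 (insert('O')): buf='SOWVDZ' cursor=2
After op 6 (left): buf='SOWVDZ' cursor=1
After op 7 (left): buf='SOWVDZ' cursor=0
After op 8 (undo): buf='SWVDZ' cursor=1

Answer: SWVDZ|1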